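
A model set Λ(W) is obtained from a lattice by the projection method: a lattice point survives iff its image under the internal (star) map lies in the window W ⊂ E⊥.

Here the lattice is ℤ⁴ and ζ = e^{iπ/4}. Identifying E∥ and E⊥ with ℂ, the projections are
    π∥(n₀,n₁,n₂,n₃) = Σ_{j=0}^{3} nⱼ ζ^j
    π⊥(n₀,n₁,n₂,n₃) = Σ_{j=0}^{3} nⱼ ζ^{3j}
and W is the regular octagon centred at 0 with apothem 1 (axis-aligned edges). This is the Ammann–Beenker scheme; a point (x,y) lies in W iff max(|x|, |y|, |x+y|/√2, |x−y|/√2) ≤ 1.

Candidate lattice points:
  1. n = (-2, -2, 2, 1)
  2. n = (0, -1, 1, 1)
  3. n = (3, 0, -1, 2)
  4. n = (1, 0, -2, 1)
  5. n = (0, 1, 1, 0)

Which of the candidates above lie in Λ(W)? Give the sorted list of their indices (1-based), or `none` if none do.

5

π⊥(n) = n₀ + n₁ζ³ + n₂ζ⁶ + n₃ζ⁹ where ζ = e^{iπ/4}.
#1 (-2, -2, 2, 1): internal (0.121320, -2.707107); octagon support 2.707107 vs apothem 1 → ∉ W
#2 (0, -1, 1, 1): internal (1.414214, -1.000000); octagon support 1.707107 vs apothem 1 → ∉ W
#3 (3, 0, -1, 2): internal (4.414214, 2.414214); octagon support 4.828427 vs apothem 1 → ∉ W
#4 (1, 0, -2, 1): internal (1.707107, 2.707107); octagon support 3.121320 vs apothem 1 → ∉ W
#5 (0, 1, 1, 0): internal (-0.707107, -0.292893); octagon support 0.707107 vs apothem 1 → ∈ W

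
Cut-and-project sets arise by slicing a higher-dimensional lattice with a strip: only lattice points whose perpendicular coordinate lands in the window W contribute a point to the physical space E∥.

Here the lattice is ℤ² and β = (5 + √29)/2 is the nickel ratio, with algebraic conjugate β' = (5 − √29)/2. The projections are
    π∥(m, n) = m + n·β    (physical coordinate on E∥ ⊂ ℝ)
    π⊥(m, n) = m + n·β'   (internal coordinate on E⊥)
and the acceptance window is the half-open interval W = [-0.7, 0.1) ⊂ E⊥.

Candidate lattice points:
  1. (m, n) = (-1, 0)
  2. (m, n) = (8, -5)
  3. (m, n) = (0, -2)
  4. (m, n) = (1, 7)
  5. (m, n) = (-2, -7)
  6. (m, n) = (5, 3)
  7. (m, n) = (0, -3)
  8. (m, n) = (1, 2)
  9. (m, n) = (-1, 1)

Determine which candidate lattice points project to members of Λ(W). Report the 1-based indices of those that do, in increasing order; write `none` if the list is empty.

Numerically β ≈ 5.1926 and β' = −1/β ≈ -0.1926.
[1] lift (-1,0): star map gives -1.0000; window check -0.7 ≤ -1.0000 < 0.1 is false → out
[2] lift (8,-5): star map gives 8.9629; window check -0.7 ≤ 8.9629 < 0.1 is false → out
[3] lift (0,-2): star map gives 0.3852; window check -0.7 ≤ 0.3852 < 0.1 is false → out
[4] lift (1,7): star map gives -0.3481; window check -0.7 ≤ -0.3481 < 0.1 is true → IN Λ
[5] lift (-2,-7): star map gives -0.6519; window check -0.7 ≤ -0.6519 < 0.1 is true → IN Λ
[6] lift (5,3): star map gives 4.4223; window check -0.7 ≤ 4.4223 < 0.1 is false → out
[7] lift (0,-3): star map gives 0.5777; window check -0.7 ≤ 0.5777 < 0.1 is false → out
[8] lift (1,2): star map gives 0.6148; window check -0.7 ≤ 0.6148 < 0.1 is false → out
[9] lift (-1,1): star map gives -1.1926; window check -0.7 ≤ -1.1926 < 0.1 is false → out

4, 5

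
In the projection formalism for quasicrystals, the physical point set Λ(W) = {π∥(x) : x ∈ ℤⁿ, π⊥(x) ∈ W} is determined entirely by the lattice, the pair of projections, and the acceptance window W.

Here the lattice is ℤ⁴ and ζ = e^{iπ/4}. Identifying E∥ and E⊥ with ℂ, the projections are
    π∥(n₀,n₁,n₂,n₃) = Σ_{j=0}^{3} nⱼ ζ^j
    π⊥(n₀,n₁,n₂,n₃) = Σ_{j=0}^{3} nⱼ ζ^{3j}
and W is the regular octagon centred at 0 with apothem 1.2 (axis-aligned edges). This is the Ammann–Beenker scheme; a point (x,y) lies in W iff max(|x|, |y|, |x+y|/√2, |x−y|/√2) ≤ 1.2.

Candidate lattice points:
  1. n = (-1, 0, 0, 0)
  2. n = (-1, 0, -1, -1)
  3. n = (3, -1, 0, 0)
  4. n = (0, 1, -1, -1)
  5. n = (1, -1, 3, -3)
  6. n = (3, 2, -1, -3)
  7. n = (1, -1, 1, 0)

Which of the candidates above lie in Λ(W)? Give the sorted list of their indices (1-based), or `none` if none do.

With ζ = e^{iπ/4} the internal vectors are ζ^0,ζ^3,ζ^6,ζ^9.
candidate 1: n = (-1, 0, 0, 0) → π⊥ ≈ (-1.00000, +0.00000); max(|x|,|y|,|x±y|/√2) = 1.00000 ≤ 1.2 ⇒ ∈ W
candidate 2: n = (-1, 0, -1, -1) → π⊥ ≈ (-1.70711, +0.29289); max(|x|,|y|,|x±y|/√2) = 1.70711 > 1.2 ⇒ ∉ W
candidate 3: n = (3, -1, 0, 0) → π⊥ ≈ (+3.70711, -0.70711); max(|x|,|y|,|x±y|/√2) = 3.70711 > 1.2 ⇒ ∉ W
candidate 4: n = (0, 1, -1, -1) → π⊥ ≈ (-1.41421, +1.00000); max(|x|,|y|,|x±y|/√2) = 1.70711 > 1.2 ⇒ ∉ W
candidate 5: n = (1, -1, 3, -3) → π⊥ ≈ (-0.41421, -5.82843); max(|x|,|y|,|x±y|/√2) = 5.82843 > 1.2 ⇒ ∉ W
candidate 6: n = (3, 2, -1, -3) → π⊥ ≈ (-0.53553, +0.29289); max(|x|,|y|,|x±y|/√2) = 0.58579 ≤ 1.2 ⇒ ∈ W
candidate 7: n = (1, -1, 1, 0) → π⊥ ≈ (+1.70711, -1.70711); max(|x|,|y|,|x±y|/√2) = 2.41421 > 1.2 ⇒ ∉ W

1, 6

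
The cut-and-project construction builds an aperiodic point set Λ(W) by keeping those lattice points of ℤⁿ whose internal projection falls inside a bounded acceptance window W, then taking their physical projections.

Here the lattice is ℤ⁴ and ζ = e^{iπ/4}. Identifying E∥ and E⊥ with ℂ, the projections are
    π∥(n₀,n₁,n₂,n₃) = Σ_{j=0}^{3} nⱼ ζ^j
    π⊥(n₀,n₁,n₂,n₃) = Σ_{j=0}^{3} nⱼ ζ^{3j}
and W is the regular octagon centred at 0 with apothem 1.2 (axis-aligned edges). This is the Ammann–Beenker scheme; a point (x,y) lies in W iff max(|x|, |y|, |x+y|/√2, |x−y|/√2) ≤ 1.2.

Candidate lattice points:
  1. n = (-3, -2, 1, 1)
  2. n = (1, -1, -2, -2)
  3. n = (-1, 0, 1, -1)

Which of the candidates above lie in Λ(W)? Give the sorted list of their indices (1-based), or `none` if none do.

2

With ζ = e^{iπ/4} the internal vectors are ζ^0,ζ^3,ζ^6,ζ^9.
#1 (-3, -2, 1, 1): internal (-0.87868, -1.70711); octagon support 1.82843 vs apothem 1.2 → ∉ W
#2 (1, -1, -2, -2): internal (0.29289, -0.12132); octagon support 0.29289 vs apothem 1.2 → ∈ W
#3 (-1, 0, 1, -1): internal (-1.70711, -1.70711); octagon support 2.41421 vs apothem 1.2 → ∉ W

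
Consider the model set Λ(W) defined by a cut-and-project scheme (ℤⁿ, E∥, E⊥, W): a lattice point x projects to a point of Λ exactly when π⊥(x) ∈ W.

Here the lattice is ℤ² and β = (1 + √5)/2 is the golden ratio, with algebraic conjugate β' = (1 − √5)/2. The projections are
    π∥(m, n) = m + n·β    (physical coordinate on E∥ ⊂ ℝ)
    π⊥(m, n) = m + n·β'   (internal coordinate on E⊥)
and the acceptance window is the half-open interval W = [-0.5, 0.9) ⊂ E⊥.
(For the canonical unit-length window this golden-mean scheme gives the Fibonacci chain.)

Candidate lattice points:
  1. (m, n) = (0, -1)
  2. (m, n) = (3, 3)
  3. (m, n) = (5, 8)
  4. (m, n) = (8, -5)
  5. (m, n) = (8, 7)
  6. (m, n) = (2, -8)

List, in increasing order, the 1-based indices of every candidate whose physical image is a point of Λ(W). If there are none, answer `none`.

Compute β' = (1−√5)/2 = -0.6180, so π⊥(m,n) = m -0.6180·n.
candidate 1: (m,n)=(0,-1) → π∥ = 0-1·β ≈ -1.6180, π⊥ = 0-1·β' ≈ 0.6180 ∈ [-0.5, 0.9) ⇒ IN Λ
candidate 2: (m,n)=(3,3) → π∥ = 3+3·β ≈ 7.8541, π⊥ = 3+3·β' ≈ 1.1459 ∉ [-0.5, 0.9) ⇒ out
candidate 3: (m,n)=(5,8) → π∥ = 5+8·β ≈ 17.9443, π⊥ = 5+8·β' ≈ 0.0557 ∈ [-0.5, 0.9) ⇒ IN Λ
candidate 4: (m,n)=(8,-5) → π∥ = 8-5·β ≈ -0.0902, π⊥ = 8-5·β' ≈ 11.0902 ∉ [-0.5, 0.9) ⇒ out
candidate 5: (m,n)=(8,7) → π∥ = 8+7·β ≈ 19.3262, π⊥ = 8+7·β' ≈ 3.6738 ∉ [-0.5, 0.9) ⇒ out
candidate 6: (m,n)=(2,-8) → π∥ = 2-8·β ≈ -10.9443, π⊥ = 2-8·β' ≈ 6.9443 ∉ [-0.5, 0.9) ⇒ out

1, 3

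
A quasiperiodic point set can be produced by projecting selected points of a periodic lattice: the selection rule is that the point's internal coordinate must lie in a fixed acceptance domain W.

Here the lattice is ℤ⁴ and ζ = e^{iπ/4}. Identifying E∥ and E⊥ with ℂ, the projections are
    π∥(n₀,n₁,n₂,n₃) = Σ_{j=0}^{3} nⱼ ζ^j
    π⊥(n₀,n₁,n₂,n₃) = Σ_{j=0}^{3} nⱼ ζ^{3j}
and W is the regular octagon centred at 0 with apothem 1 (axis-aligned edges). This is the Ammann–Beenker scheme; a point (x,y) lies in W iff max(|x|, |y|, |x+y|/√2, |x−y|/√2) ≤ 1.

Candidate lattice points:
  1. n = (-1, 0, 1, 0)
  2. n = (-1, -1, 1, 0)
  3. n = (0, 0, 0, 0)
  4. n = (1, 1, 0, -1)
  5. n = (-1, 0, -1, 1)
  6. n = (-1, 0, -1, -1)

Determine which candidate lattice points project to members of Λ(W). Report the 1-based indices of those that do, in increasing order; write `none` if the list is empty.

3, 4

With ζ = e^{iπ/4} the internal vectors are ζ^0,ζ^3,ζ^6,ζ^9.
candidate 1: n = (-1, 0, 1, 0) → π⊥ ≈ (-1.000000, -1.000000); max(|x|,|y|,|x±y|/√2) = 1.414214 > 1 ⇒ ∉ W
candidate 2: n = (-1, -1, 1, 0) → π⊥ ≈ (-0.292893, -1.707107); max(|x|,|y|,|x±y|/√2) = 1.707107 > 1 ⇒ ∉ W
candidate 3: n = (0, 0, 0, 0) → π⊥ ≈ (+0.000000, +0.000000); max(|x|,|y|,|x±y|/√2) = 0.000000 ≤ 1 ⇒ ∈ W
candidate 4: n = (1, 1, 0, -1) → π⊥ ≈ (-0.414214, +0.000000); max(|x|,|y|,|x±y|/√2) = 0.414214 ≤ 1 ⇒ ∈ W
candidate 5: n = (-1, 0, -1, 1) → π⊥ ≈ (-0.292893, +1.707107); max(|x|,|y|,|x±y|/√2) = 1.707107 > 1 ⇒ ∉ W
candidate 6: n = (-1, 0, -1, -1) → π⊥ ≈ (-1.707107, +0.292893); max(|x|,|y|,|x±y|/√2) = 1.707107 > 1 ⇒ ∉ W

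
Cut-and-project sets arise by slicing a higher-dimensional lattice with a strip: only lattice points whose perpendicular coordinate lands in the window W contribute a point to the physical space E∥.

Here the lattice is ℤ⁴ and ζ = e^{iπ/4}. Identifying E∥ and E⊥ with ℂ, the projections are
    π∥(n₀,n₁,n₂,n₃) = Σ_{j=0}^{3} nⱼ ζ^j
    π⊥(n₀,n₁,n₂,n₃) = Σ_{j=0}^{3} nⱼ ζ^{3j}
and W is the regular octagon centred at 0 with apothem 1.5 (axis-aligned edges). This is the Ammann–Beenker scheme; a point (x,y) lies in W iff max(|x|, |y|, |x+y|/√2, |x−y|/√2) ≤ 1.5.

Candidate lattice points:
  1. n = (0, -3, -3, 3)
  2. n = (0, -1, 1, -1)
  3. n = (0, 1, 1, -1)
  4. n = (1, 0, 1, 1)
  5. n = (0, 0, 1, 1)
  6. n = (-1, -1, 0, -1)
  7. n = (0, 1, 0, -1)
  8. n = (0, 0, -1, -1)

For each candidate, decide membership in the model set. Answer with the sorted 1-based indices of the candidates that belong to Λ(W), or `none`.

5, 7, 8

π⊥(n) = n₀ + n₁ζ³ + n₂ζ⁶ + n₃ζ⁹ where ζ = e^{iπ/4}.
#1 (0, -3, -3, 3): internal (4.2426, 3.0000); octagon support 5.1213 vs apothem 1.5 → ∉ W
#2 (0, -1, 1, -1): internal (0.0000, -2.4142); octagon support 2.4142 vs apothem 1.5 → ∉ W
#3 (0, 1, 1, -1): internal (-1.4142, -1.0000); octagon support 1.7071 vs apothem 1.5 → ∉ W
#4 (1, 0, 1, 1): internal (1.7071, -0.2929); octagon support 1.7071 vs apothem 1.5 → ∉ W
#5 (0, 0, 1, 1): internal (0.7071, -0.2929); octagon support 0.7071 vs apothem 1.5 → ∈ W
#6 (-1, -1, 0, -1): internal (-1.0000, -1.4142); octagon support 1.7071 vs apothem 1.5 → ∉ W
#7 (0, 1, 0, -1): internal (-1.4142, 0.0000); octagon support 1.4142 vs apothem 1.5 → ∈ W
#8 (0, 0, -1, -1): internal (-0.7071, 0.2929); octagon support 0.7071 vs apothem 1.5 → ∈ W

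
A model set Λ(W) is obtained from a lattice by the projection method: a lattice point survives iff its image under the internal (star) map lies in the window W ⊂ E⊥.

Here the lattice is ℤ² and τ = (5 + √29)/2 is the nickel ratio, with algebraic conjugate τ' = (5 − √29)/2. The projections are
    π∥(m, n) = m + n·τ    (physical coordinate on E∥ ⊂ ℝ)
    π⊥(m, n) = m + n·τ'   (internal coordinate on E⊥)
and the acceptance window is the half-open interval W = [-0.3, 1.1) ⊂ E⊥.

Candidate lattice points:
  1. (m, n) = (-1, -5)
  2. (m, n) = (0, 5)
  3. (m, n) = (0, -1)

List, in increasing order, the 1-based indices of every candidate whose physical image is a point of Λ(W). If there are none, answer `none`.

1, 3

τ' = (5−√29)/2 ≈ -0.1926.
[1] lift (-1,-5): star map gives -0.0371; window check -0.3 ≤ -0.0371 < 1.1 is true → IN Λ
[2] lift (0,5): star map gives -0.9629; window check -0.3 ≤ -0.9629 < 1.1 is false → out
[3] lift (0,-1): star map gives 0.1926; window check -0.3 ≤ 0.1926 < 1.1 is true → IN Λ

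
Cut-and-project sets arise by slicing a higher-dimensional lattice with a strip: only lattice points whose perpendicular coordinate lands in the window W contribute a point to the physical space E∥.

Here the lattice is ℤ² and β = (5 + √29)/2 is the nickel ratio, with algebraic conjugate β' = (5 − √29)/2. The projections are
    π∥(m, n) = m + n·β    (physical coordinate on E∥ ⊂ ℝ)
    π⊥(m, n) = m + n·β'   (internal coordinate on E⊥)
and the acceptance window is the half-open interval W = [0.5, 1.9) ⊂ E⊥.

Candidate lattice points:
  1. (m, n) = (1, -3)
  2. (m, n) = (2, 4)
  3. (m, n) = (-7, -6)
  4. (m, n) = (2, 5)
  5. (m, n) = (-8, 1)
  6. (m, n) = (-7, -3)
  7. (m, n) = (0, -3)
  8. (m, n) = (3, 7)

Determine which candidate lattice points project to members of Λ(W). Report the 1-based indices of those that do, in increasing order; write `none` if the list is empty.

Compute β' = (5−√29)/2 = -0.19258, so π⊥(m,n) = m -0.19258·n.
#1 (1,-3): internal coord 1 + (-3)·β' = +1.57775; +1.57775 ∈ [0.5, 1.9) → IN Λ
#2 (2,4): internal coord 2 + (4)·β' = +1.22967; +1.22967 ∈ [0.5, 1.9) → IN Λ
#3 (-7,-6): internal coord -7 + (-6)·β' = -5.84451; -5.84451 ∉ [0.5, 1.9) → out
#4 (2,5): internal coord 2 + (5)·β' = +1.03709; +1.03709 ∈ [0.5, 1.9) → IN Λ
#5 (-8,1): internal coord -8 + (1)·β' = -8.19258; -8.19258 ∉ [0.5, 1.9) → out
#6 (-7,-3): internal coord -7 + (-3)·β' = -6.42225; -6.42225 ∉ [0.5, 1.9) → out
#7 (0,-3): internal coord 0 + (-3)·β' = +0.57775; +0.57775 ∈ [0.5, 1.9) → IN Λ
#8 (3,7): internal coord 3 + (7)·β' = +1.65192; +1.65192 ∈ [0.5, 1.9) → IN Λ

1, 2, 4, 7, 8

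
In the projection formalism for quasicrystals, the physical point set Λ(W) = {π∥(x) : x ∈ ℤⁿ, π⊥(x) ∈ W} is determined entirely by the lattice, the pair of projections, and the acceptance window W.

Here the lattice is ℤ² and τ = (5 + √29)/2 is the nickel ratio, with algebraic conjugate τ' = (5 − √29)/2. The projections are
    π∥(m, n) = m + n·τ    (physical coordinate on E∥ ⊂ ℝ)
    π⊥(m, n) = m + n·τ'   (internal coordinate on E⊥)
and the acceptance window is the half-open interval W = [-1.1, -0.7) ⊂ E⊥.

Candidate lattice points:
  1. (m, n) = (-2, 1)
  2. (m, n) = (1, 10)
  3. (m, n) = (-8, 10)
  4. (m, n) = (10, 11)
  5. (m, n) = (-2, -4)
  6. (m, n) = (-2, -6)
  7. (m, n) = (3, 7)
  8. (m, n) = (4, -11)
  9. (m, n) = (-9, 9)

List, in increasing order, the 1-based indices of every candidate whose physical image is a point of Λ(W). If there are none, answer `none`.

2, 6

Numerically τ ≈ 5.19258 and τ' = −1/τ ≈ -0.19258.
[1] lift (-2,1): star map gives -2.19258; window check -1.1 ≤ -2.19258 < -0.7 is false → out
[2] lift (1,10): star map gives -0.92582; window check -1.1 ≤ -0.92582 < -0.7 is true → IN Λ
[3] lift (-8,10): star map gives -9.92582; window check -1.1 ≤ -9.92582 < -0.7 is false → out
[4] lift (10,11): star map gives 7.88159; window check -1.1 ≤ 7.88159 < -0.7 is false → out
[5] lift (-2,-4): star map gives -1.22967; window check -1.1 ≤ -1.22967 < -0.7 is false → out
[6] lift (-2,-6): star map gives -0.84451; window check -1.1 ≤ -0.84451 < -0.7 is true → IN Λ
[7] lift (3,7): star map gives 1.65192; window check -1.1 ≤ 1.65192 < -0.7 is false → out
[8] lift (4,-11): star map gives 6.11841; window check -1.1 ≤ 6.11841 < -0.7 is false → out
[9] lift (-9,9): star map gives -10.73324; window check -1.1 ≤ -10.73324 < -0.7 is false → out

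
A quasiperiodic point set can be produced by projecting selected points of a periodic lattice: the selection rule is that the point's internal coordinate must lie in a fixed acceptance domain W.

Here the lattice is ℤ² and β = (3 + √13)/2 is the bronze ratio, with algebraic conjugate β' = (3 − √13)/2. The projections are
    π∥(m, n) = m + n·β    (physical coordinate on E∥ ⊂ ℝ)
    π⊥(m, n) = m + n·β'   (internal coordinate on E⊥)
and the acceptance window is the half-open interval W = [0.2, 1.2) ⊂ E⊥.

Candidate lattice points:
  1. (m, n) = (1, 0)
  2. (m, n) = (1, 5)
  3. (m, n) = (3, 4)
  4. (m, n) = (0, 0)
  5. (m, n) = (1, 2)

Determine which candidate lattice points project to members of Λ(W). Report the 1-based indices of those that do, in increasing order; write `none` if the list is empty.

β' = (3−√13)/2 ≈ -0.302776.
[1] lift (1,0): star map gives 1.000000; window check 0.2 ≤ 1.000000 < 1.2 is true → IN Λ
[2] lift (1,5): star map gives -0.513878; window check 0.2 ≤ -0.513878 < 1.2 is false → out
[3] lift (3,4): star map gives 1.788897; window check 0.2 ≤ 1.788897 < 1.2 is false → out
[4] lift (0,0): star map gives 0.000000; window check 0.2 ≤ 0.000000 < 1.2 is false → out
[5] lift (1,2): star map gives 0.394449; window check 0.2 ≤ 0.394449 < 1.2 is true → IN Λ

1, 5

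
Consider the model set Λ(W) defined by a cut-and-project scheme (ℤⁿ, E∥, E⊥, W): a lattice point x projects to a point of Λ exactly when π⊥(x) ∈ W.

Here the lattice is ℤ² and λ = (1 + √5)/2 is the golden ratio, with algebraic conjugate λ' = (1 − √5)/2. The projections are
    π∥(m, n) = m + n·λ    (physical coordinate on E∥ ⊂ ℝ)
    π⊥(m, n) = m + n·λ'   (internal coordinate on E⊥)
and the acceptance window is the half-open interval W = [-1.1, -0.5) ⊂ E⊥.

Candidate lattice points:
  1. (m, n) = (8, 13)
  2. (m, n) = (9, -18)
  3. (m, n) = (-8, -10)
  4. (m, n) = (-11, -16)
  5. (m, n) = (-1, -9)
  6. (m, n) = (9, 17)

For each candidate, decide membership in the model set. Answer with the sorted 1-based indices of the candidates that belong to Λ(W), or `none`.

Compute λ' = (1−√5)/2 = -0.61803, so π⊥(m,n) = m -0.61803·n.
[1] lift (8,13): star map gives -0.03444; window check -1.1 ≤ -0.03444 < -0.5 is false → out
[2] lift (9,-18): star map gives 20.12461; window check -1.1 ≤ 20.12461 < -0.5 is false → out
[3] lift (-8,-10): star map gives -1.81966; window check -1.1 ≤ -1.81966 < -0.5 is false → out
[4] lift (-11,-16): star map gives -1.11146; window check -1.1 ≤ -1.11146 < -0.5 is false → out
[5] lift (-1,-9): star map gives 4.56231; window check -1.1 ≤ 4.56231 < -0.5 is false → out
[6] lift (9,17): star map gives -1.50658; window check -1.1 ≤ -1.50658 < -0.5 is false → out

none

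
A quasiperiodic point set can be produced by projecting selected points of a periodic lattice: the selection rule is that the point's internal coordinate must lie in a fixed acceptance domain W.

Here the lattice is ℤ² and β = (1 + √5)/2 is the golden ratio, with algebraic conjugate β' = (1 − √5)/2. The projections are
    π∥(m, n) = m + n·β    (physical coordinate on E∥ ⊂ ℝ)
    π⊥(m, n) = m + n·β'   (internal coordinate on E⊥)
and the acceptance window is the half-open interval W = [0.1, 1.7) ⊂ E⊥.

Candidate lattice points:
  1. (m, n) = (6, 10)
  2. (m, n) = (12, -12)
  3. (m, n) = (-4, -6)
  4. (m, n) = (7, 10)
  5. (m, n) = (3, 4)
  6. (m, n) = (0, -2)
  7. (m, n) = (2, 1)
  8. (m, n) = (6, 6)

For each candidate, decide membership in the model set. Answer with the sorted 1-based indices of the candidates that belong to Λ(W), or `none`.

Numerically β ≈ 1.6180 and β' = −1/β ≈ -0.6180.
#1 (6,10): internal coord 6 + (10)·β' = -0.1803; -0.1803 ∉ [0.1, 1.7) → out
#2 (12,-12): internal coord 12 + (-12)·β' = +19.4164; +19.4164 ∉ [0.1, 1.7) → out
#3 (-4,-6): internal coord -4 + (-6)·β' = -0.2918; -0.2918 ∉ [0.1, 1.7) → out
#4 (7,10): internal coord 7 + (10)·β' = +0.8197; +0.8197 ∈ [0.1, 1.7) → IN Λ
#5 (3,4): internal coord 3 + (4)·β' = +0.5279; +0.5279 ∈ [0.1, 1.7) → IN Λ
#6 (0,-2): internal coord 0 + (-2)·β' = +1.2361; +1.2361 ∈ [0.1, 1.7) → IN Λ
#7 (2,1): internal coord 2 + (1)·β' = +1.3820; +1.3820 ∈ [0.1, 1.7) → IN Λ
#8 (6,6): internal coord 6 + (6)·β' = +2.2918; +2.2918 ∉ [0.1, 1.7) → out

4, 5, 6, 7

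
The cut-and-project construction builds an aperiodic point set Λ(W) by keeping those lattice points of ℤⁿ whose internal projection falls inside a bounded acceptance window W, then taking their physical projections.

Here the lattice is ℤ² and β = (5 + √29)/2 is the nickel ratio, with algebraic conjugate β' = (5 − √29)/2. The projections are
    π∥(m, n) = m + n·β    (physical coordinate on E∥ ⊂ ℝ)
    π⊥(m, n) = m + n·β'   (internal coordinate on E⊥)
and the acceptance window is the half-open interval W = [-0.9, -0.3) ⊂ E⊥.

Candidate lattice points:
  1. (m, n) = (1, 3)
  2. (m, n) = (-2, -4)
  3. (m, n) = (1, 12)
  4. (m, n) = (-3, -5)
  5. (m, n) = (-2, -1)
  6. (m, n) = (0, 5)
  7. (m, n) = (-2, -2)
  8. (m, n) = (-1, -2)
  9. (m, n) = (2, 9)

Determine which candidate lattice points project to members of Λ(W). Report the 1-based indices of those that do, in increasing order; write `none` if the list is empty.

Numerically β ≈ 5.192582 and β' = −1/β ≈ -0.192582.
candidate 1: (m,n)=(1,3) → π∥ = 1+3·β ≈ 16.577747, π⊥ = 1+3·β' ≈ 0.422253 ∉ [-0.9, -0.3) ⇒ out
candidate 2: (m,n)=(-2,-4) → π∥ = -2-4·β ≈ -22.770330, π⊥ = -2-4·β' ≈ -1.229670 ∉ [-0.9, -0.3) ⇒ out
candidate 3: (m,n)=(1,12) → π∥ = 1+12·β ≈ 63.310989, π⊥ = 1+12·β' ≈ -1.310989 ∉ [-0.9, -0.3) ⇒ out
candidate 4: (m,n)=(-3,-5) → π∥ = -3-5·β ≈ -28.962912, π⊥ = -3-5·β' ≈ -2.037088 ∉ [-0.9, -0.3) ⇒ out
candidate 5: (m,n)=(-2,-1) → π∥ = -2-1·β ≈ -7.192582, π⊥ = -2-1·β' ≈ -1.807418 ∉ [-0.9, -0.3) ⇒ out
candidate 6: (m,n)=(0,5) → π∥ = 0+5·β ≈ 25.962912, π⊥ = 0+5·β' ≈ -0.962912 ∉ [-0.9, -0.3) ⇒ out
candidate 7: (m,n)=(-2,-2) → π∥ = -2-2·β ≈ -12.385165, π⊥ = -2-2·β' ≈ -1.614835 ∉ [-0.9, -0.3) ⇒ out
candidate 8: (m,n)=(-1,-2) → π∥ = -1-2·β ≈ -11.385165, π⊥ = -1-2·β' ≈ -0.614835 ∈ [-0.9, -0.3) ⇒ IN Λ
candidate 9: (m,n)=(2,9) → π∥ = 2+9·β ≈ 48.733242, π⊥ = 2+9·β' ≈ 0.266758 ∉ [-0.9, -0.3) ⇒ out

8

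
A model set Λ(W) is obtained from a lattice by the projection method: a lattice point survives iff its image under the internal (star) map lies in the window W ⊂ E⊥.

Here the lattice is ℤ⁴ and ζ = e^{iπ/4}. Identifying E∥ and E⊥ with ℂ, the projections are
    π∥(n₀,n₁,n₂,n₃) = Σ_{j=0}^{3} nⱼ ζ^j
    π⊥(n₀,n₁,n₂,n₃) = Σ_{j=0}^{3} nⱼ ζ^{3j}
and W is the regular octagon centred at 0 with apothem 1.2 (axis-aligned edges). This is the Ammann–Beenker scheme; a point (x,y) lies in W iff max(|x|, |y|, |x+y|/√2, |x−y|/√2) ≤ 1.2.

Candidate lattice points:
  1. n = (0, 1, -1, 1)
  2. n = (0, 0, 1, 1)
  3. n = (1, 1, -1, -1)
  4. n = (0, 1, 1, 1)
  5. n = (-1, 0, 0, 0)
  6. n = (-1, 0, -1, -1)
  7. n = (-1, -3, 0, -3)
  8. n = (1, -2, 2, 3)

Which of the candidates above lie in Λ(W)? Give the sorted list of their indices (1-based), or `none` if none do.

π⊥(n) = n₀ + n₁ζ³ + n₂ζ⁶ + n₃ζ⁹ where ζ = e^{iπ/4}.
#1 (0, 1, -1, 1): internal (0.00000, 2.41421); octagon support 2.41421 vs apothem 1.2 → ∉ W
#2 (0, 0, 1, 1): internal (0.70711, -0.29289); octagon support 0.70711 vs apothem 1.2 → ∈ W
#3 (1, 1, -1, -1): internal (-0.41421, 1.00000); octagon support 1.00000 vs apothem 1.2 → ∈ W
#4 (0, 1, 1, 1): internal (0.00000, 0.41421); octagon support 0.41421 vs apothem 1.2 → ∈ W
#5 (-1, 0, 0, 0): internal (-1.00000, 0.00000); octagon support 1.00000 vs apothem 1.2 → ∈ W
#6 (-1, 0, -1, -1): internal (-1.70711, 0.29289); octagon support 1.70711 vs apothem 1.2 → ∉ W
#7 (-1, -3, 0, -3): internal (-1.00000, -4.24264); octagon support 4.24264 vs apothem 1.2 → ∉ W
#8 (1, -2, 2, 3): internal (4.53553, -1.29289); octagon support 4.53553 vs apothem 1.2 → ∉ W

2, 3, 4, 5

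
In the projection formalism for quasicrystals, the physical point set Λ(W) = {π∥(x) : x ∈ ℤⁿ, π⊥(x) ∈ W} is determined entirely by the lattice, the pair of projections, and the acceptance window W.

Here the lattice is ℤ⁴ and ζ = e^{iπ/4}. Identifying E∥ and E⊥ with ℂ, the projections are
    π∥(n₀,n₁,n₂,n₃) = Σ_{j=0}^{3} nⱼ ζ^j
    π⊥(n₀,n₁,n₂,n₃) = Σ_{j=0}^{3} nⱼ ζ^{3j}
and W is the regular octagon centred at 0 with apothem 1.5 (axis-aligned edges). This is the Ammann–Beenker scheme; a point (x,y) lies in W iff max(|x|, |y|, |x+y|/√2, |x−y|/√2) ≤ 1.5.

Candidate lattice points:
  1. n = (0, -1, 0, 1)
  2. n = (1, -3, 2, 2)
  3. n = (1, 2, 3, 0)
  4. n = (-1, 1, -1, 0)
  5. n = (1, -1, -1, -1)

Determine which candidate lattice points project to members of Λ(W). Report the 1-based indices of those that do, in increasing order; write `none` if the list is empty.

With ζ = e^{iπ/4} the internal vectors are ζ^0,ζ^3,ζ^6,ζ^9.
candidate 1: n = (0, -1, 0, 1) → π⊥ ≈ (+1.414214, +0.000000); max(|x|,|y|,|x±y|/√2) = 1.414214 ≤ 1.5 ⇒ ∈ W
candidate 2: n = (1, -3, 2, 2) → π⊥ ≈ (+4.535534, -2.707107); max(|x|,|y|,|x±y|/√2) = 5.121320 > 1.5 ⇒ ∉ W
candidate 3: n = (1, 2, 3, 0) → π⊥ ≈ (-0.414214, -1.585786); max(|x|,|y|,|x±y|/√2) = 1.585786 > 1.5 ⇒ ∉ W
candidate 4: n = (-1, 1, -1, 0) → π⊥ ≈ (-1.707107, +1.707107); max(|x|,|y|,|x±y|/√2) = 2.414214 > 1.5 ⇒ ∉ W
candidate 5: n = (1, -1, -1, -1) → π⊥ ≈ (+1.000000, -0.414214); max(|x|,|y|,|x±y|/√2) = 1.000000 ≤ 1.5 ⇒ ∈ W

1, 5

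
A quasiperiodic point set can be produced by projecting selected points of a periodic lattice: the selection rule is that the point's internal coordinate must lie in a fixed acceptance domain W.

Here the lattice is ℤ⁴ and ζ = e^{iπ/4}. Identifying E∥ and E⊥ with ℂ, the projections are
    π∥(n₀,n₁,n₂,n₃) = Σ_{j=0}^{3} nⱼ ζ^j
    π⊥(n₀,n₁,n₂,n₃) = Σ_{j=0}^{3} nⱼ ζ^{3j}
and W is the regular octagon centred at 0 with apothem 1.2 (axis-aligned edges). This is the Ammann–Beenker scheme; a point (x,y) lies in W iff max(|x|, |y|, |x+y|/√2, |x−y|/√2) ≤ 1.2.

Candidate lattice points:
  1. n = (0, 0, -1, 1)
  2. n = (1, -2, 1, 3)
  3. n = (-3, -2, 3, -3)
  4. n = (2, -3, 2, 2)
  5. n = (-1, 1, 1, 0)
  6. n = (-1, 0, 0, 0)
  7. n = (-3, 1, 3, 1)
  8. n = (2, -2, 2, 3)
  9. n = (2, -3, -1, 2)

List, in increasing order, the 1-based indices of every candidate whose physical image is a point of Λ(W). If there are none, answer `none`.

6

With ζ = e^{iπ/4} the internal vectors are ζ^0,ζ^3,ζ^6,ζ^9.
#1 (0, 0, -1, 1): internal (0.70711, 1.70711); octagon support 1.70711 vs apothem 1.2 → ∉ W
#2 (1, -2, 1, 3): internal (4.53553, -0.29289); octagon support 4.53553 vs apothem 1.2 → ∉ W
#3 (-3, -2, 3, -3): internal (-3.70711, -6.53553); octagon support 7.24264 vs apothem 1.2 → ∉ W
#4 (2, -3, 2, 2): internal (5.53553, -2.70711); octagon support 5.82843 vs apothem 1.2 → ∉ W
#5 (-1, 1, 1, 0): internal (-1.70711, -0.29289); octagon support 1.70711 vs apothem 1.2 → ∉ W
#6 (-1, 0, 0, 0): internal (-1.00000, 0.00000); octagon support 1.00000 vs apothem 1.2 → ∈ W
#7 (-3, 1, 3, 1): internal (-3.00000, -1.58579); octagon support 3.24264 vs apothem 1.2 → ∉ W
#8 (2, -2, 2, 3): internal (5.53553, -1.29289); octagon support 5.53553 vs apothem 1.2 → ∉ W
#9 (2, -3, -1, 2): internal (5.53553, 0.29289); octagon support 5.53553 vs apothem 1.2 → ∉ W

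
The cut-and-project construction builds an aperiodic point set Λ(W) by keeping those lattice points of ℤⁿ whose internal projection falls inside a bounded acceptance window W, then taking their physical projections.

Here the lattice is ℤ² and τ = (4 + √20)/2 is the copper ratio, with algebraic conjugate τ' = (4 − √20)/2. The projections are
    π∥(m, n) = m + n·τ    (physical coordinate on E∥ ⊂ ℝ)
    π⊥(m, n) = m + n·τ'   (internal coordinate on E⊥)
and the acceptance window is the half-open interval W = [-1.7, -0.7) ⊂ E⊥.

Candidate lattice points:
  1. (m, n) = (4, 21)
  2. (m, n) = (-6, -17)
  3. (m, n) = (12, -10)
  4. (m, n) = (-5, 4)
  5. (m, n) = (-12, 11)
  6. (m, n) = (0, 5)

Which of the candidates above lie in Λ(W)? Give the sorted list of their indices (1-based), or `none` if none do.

1, 6

Compute τ' = (4−√20)/2 = -0.236068, so π⊥(m,n) = m -0.236068·n.
#1 (4,21): internal coord 4 + (21)·τ' = -0.957428; -0.957428 ∈ [-1.7, -0.7) → IN Λ
#2 (-6,-17): internal coord -6 + (-17)·τ' = -1.986844; -1.986844 ∉ [-1.7, -0.7) → out
#3 (12,-10): internal coord 12 + (-10)·τ' = +14.360680; +14.360680 ∉ [-1.7, -0.7) → out
#4 (-5,4): internal coord -5 + (4)·τ' = -5.944272; -5.944272 ∉ [-1.7, -0.7) → out
#5 (-12,11): internal coord -12 + (11)·τ' = -14.596748; -14.596748 ∉ [-1.7, -0.7) → out
#6 (0,5): internal coord 0 + (5)·τ' = -1.180340; -1.180340 ∈ [-1.7, -0.7) → IN Λ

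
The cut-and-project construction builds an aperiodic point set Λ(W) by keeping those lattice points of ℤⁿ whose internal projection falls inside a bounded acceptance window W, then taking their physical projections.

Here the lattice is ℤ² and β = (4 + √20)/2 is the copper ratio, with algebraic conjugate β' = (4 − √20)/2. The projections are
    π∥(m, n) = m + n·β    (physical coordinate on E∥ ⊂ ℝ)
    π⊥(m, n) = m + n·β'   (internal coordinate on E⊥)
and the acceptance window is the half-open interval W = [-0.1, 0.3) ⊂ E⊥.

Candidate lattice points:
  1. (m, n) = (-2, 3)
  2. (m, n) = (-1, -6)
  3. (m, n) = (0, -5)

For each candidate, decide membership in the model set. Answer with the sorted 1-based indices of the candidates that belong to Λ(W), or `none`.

β' = (4−√20)/2 ≈ -0.2361.
[1] lift (-2,3): star map gives -2.7082; window check -0.1 ≤ -2.7082 < 0.3 is false → out
[2] lift (-1,-6): star map gives 0.4164; window check -0.1 ≤ 0.4164 < 0.3 is false → out
[3] lift (0,-5): star map gives 1.1803; window check -0.1 ≤ 1.1803 < 0.3 is false → out

none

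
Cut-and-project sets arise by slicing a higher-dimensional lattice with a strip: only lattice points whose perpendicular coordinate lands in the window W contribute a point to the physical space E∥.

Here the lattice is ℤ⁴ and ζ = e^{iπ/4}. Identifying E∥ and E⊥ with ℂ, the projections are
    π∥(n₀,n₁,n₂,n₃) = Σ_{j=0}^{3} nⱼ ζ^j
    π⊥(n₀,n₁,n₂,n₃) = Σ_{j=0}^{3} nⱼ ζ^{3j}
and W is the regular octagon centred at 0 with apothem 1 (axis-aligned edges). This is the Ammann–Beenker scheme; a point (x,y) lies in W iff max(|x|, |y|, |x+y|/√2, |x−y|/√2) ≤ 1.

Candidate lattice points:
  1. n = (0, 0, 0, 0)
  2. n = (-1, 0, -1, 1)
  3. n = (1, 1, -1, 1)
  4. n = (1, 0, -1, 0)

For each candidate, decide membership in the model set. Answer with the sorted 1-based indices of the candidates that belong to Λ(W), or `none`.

With ζ = e^{iπ/4} the internal vectors are ζ^0,ζ^3,ζ^6,ζ^9.
candidate 1: n = (0, 0, 0, 0) → π⊥ ≈ (+0.0000, +0.0000); max(|x|,|y|,|x±y|/√2) = 0.0000 ≤ 1 ⇒ ∈ W
candidate 2: n = (-1, 0, -1, 1) → π⊥ ≈ (-0.2929, +1.7071); max(|x|,|y|,|x±y|/√2) = 1.7071 > 1 ⇒ ∉ W
candidate 3: n = (1, 1, -1, 1) → π⊥ ≈ (+1.0000, +2.4142); max(|x|,|y|,|x±y|/√2) = 2.4142 > 1 ⇒ ∉ W
candidate 4: n = (1, 0, -1, 0) → π⊥ ≈ (+1.0000, +1.0000); max(|x|,|y|,|x±y|/√2) = 1.4142 > 1 ⇒ ∉ W

1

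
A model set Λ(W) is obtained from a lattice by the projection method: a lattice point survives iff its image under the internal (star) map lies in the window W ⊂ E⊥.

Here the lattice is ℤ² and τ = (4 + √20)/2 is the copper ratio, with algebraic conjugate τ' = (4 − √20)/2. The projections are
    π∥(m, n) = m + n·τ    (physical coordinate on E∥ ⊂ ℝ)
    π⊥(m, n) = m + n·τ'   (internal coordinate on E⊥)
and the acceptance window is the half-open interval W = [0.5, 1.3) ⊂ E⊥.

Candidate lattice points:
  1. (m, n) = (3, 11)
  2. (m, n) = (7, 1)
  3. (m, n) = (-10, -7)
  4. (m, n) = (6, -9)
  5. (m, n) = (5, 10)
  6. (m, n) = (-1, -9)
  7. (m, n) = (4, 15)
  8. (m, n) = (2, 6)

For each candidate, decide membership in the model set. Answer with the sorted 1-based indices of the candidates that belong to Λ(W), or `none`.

Compute τ' = (4−√20)/2 = -0.2361, so π⊥(m,n) = m -0.2361·n.
candidate 1: (m,n)=(3,11) → π∥ = 3+11·τ ≈ 49.5967, π⊥ = 3+11·τ' ≈ 0.4033 ∉ [0.5, 1.3) ⇒ out
candidate 2: (m,n)=(7,1) → π∥ = 7+1·τ ≈ 11.2361, π⊥ = 7+1·τ' ≈ 6.7639 ∉ [0.5, 1.3) ⇒ out
candidate 3: (m,n)=(-10,-7) → π∥ = -10-7·τ ≈ -39.6525, π⊥ = -10-7·τ' ≈ -8.3475 ∉ [0.5, 1.3) ⇒ out
candidate 4: (m,n)=(6,-9) → π∥ = 6-9·τ ≈ -32.1246, π⊥ = 6-9·τ' ≈ 8.1246 ∉ [0.5, 1.3) ⇒ out
candidate 5: (m,n)=(5,10) → π∥ = 5+10·τ ≈ 47.3607, π⊥ = 5+10·τ' ≈ 2.6393 ∉ [0.5, 1.3) ⇒ out
candidate 6: (m,n)=(-1,-9) → π∥ = -1-9·τ ≈ -39.1246, π⊥ = -1-9·τ' ≈ 1.1246 ∈ [0.5, 1.3) ⇒ IN Λ
candidate 7: (m,n)=(4,15) → π∥ = 4+15·τ ≈ 67.5410, π⊥ = 4+15·τ' ≈ 0.4590 ∉ [0.5, 1.3) ⇒ out
candidate 8: (m,n)=(2,6) → π∥ = 2+6·τ ≈ 27.4164, π⊥ = 2+6·τ' ≈ 0.5836 ∈ [0.5, 1.3) ⇒ IN Λ

6, 8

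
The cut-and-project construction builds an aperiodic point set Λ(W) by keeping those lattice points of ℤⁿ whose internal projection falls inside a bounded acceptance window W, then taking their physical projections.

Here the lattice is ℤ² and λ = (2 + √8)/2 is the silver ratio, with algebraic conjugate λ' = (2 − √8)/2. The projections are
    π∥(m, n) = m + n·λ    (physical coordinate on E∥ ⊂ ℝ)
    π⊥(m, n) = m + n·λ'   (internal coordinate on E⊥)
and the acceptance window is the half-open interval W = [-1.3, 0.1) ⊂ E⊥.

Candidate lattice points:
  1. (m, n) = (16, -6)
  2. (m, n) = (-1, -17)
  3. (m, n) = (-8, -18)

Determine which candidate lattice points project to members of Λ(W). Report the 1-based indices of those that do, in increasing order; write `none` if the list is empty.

Numerically λ ≈ 2.414214 and λ' = −1/λ ≈ -0.414214.
#1 (16,-6): internal coord 16 + (-6)·λ' = +18.485281; +18.485281 ∉ [-1.3, 0.1) → out
#2 (-1,-17): internal coord -1 + (-17)·λ' = +6.041631; +6.041631 ∉ [-1.3, 0.1) → out
#3 (-8,-18): internal coord -8 + (-18)·λ' = -0.544156; -0.544156 ∈ [-1.3, 0.1) → IN Λ

3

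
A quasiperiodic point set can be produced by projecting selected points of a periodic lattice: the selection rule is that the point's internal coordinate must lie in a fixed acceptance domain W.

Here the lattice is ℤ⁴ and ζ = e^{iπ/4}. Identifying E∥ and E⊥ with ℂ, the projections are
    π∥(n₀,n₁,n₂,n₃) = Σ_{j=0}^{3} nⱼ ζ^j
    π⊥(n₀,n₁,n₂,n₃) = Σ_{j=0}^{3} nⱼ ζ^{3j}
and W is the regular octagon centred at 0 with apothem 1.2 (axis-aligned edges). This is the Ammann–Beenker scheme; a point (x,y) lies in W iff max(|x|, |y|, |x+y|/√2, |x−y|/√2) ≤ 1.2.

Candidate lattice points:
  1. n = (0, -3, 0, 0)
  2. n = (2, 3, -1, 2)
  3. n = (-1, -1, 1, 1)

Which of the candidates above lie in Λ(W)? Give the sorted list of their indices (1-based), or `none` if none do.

3

π⊥(n) = n₀ + n₁ζ³ + n₂ζ⁶ + n₃ζ⁹ where ζ = e^{iπ/4}.
#1 (0, -3, 0, 0): internal (2.121320, -2.121320); octagon support 3.000000 vs apothem 1.2 → ∉ W
#2 (2, 3, -1, 2): internal (1.292893, 4.535534); octagon support 4.535534 vs apothem 1.2 → ∉ W
#3 (-1, -1, 1, 1): internal (0.414214, -1.000000); octagon support 1.000000 vs apothem 1.2 → ∈ W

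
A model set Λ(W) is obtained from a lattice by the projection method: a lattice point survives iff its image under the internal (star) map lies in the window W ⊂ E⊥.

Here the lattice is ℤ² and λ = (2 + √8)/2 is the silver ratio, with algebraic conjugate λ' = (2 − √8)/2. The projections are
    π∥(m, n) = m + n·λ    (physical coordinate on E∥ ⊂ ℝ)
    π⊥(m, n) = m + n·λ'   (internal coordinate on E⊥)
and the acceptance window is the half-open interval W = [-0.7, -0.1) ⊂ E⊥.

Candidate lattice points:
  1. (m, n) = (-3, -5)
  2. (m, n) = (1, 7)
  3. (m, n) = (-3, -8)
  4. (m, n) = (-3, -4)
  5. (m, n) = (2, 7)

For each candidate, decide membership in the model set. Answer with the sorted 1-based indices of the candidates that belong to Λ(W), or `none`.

none

Compute λ' = (2−√8)/2 = -0.414214, so π⊥(m,n) = m -0.414214·n.
[1] lift (-3,-5): star map gives -0.928932; window check -0.7 ≤ -0.928932 < -0.1 is false → out
[2] lift (1,7): star map gives -1.899495; window check -0.7 ≤ -1.899495 < -0.1 is false → out
[3] lift (-3,-8): star map gives 0.313708; window check -0.7 ≤ 0.313708 < -0.1 is false → out
[4] lift (-3,-4): star map gives -1.343146; window check -0.7 ≤ -1.343146 < -0.1 is false → out
[5] lift (2,7): star map gives -0.899495; window check -0.7 ≤ -0.899495 < -0.1 is false → out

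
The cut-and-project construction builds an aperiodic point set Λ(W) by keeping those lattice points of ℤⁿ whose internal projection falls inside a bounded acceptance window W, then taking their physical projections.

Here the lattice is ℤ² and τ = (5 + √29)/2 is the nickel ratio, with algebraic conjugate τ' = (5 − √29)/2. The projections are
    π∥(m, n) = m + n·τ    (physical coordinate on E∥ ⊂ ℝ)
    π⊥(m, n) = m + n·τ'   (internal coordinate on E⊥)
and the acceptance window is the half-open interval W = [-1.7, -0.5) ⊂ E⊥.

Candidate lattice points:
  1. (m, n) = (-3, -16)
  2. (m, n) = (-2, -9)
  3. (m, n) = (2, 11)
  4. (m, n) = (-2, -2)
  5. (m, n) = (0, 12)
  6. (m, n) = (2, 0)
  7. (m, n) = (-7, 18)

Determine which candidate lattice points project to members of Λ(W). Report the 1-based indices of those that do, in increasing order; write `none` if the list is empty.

4

Compute τ' = (5−√29)/2 = -0.19258, so π⊥(m,n) = m -0.19258·n.
candidate 1: (m,n)=(-3,-16) → π∥ = -3-16·τ ≈ -86.08132, π⊥ = -3-16·τ' ≈ 0.08132 ∉ [-1.7, -0.5) ⇒ out
candidate 2: (m,n)=(-2,-9) → π∥ = -2-9·τ ≈ -48.73324, π⊥ = -2-9·τ' ≈ -0.26676 ∉ [-1.7, -0.5) ⇒ out
candidate 3: (m,n)=(2,11) → π∥ = 2+11·τ ≈ 59.11841, π⊥ = 2+11·τ' ≈ -0.11841 ∉ [-1.7, -0.5) ⇒ out
candidate 4: (m,n)=(-2,-2) → π∥ = -2-2·τ ≈ -12.38516, π⊥ = -2-2·τ' ≈ -1.61484 ∈ [-1.7, -0.5) ⇒ IN Λ
candidate 5: (m,n)=(0,12) → π∥ = 0+12·τ ≈ 62.31099, π⊥ = 0+12·τ' ≈ -2.31099 ∉ [-1.7, -0.5) ⇒ out
candidate 6: (m,n)=(2,0) → π∥ = 2+0·τ ≈ 2.00000, π⊥ = 2+0·τ' ≈ 2.00000 ∉ [-1.7, -0.5) ⇒ out
candidate 7: (m,n)=(-7,18) → π∥ = -7+18·τ ≈ 86.46648, π⊥ = -7+18·τ' ≈ -10.46648 ∉ [-1.7, -0.5) ⇒ out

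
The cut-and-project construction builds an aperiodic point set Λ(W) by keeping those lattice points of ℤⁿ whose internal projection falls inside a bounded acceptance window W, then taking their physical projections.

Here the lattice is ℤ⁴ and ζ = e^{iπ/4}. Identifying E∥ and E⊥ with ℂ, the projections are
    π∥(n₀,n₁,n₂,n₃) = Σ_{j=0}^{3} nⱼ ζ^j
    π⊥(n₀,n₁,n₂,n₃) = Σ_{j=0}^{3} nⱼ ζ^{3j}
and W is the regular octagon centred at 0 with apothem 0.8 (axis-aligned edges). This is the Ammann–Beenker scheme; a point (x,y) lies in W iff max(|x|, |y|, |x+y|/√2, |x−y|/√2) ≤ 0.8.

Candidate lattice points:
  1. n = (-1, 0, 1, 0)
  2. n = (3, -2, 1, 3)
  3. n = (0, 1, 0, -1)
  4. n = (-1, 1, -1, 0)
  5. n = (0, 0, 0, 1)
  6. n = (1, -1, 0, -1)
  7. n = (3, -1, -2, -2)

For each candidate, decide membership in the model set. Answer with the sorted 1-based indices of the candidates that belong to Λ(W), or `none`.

none

π⊥(n) = n₀ + n₁ζ³ + n₂ζ⁶ + n₃ζ⁹ where ζ = e^{iπ/4}.
#1 (-1, 0, 1, 0): internal (-1.000000, -1.000000); octagon support 1.414214 vs apothem 0.8 → ∉ W
#2 (3, -2, 1, 3): internal (6.535534, -0.292893); octagon support 6.535534 vs apothem 0.8 → ∉ W
#3 (0, 1, 0, -1): internal (-1.414214, 0.000000); octagon support 1.414214 vs apothem 0.8 → ∉ W
#4 (-1, 1, -1, 0): internal (-1.707107, 1.707107); octagon support 2.414214 vs apothem 0.8 → ∉ W
#5 (0, 0, 0, 1): internal (0.707107, 0.707107); octagon support 1.000000 vs apothem 0.8 → ∉ W
#6 (1, -1, 0, -1): internal (1.000000, -1.414214); octagon support 1.707107 vs apothem 0.8 → ∉ W
#7 (3, -1, -2, -2): internal (2.292893, -0.121320); octagon support 2.292893 vs apothem 0.8 → ∉ W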